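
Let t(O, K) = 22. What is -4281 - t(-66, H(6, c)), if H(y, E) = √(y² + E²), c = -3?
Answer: -4303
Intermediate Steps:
H(y, E) = √(E² + y²)
-4281 - t(-66, H(6, c)) = -4281 - 1*22 = -4281 - 22 = -4303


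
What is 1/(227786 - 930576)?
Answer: -1/702790 ≈ -1.4229e-6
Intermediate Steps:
1/(227786 - 930576) = 1/(-702790) = -1/702790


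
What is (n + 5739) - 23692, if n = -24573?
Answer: -42526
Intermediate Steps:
(n + 5739) - 23692 = (-24573 + 5739) - 23692 = -18834 - 23692 = -42526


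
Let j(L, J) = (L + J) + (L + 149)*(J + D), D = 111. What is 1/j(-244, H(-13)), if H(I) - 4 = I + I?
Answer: -1/8721 ≈ -0.00011467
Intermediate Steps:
H(I) = 4 + 2*I (H(I) = 4 + (I + I) = 4 + 2*I)
j(L, J) = J + L + (111 + J)*(149 + L) (j(L, J) = (L + J) + (L + 149)*(J + 111) = (J + L) + (149 + L)*(111 + J) = (J + L) + (111 + J)*(149 + L) = J + L + (111 + J)*(149 + L))
1/j(-244, H(-13)) = 1/(16539 + 112*(-244) + 150*(4 + 2*(-13)) + (4 + 2*(-13))*(-244)) = 1/(16539 - 27328 + 150*(4 - 26) + (4 - 26)*(-244)) = 1/(16539 - 27328 + 150*(-22) - 22*(-244)) = 1/(16539 - 27328 - 3300 + 5368) = 1/(-8721) = -1/8721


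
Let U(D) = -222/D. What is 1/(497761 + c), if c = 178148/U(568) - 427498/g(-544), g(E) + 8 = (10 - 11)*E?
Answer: 29748/1224467513 ≈ 2.4295e-5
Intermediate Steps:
g(E) = -8 - E (g(E) = -8 + (10 - 11)*E = -8 - E)
c = -13582926715/29748 (c = 178148/((-222/568)) - 427498/(-8 - 1*(-544)) = 178148/((-222*1/568)) - 427498/(-8 + 544) = 178148/(-111/284) - 427498/536 = 178148*(-284/111) - 427498*1/536 = -50594032/111 - 213749/268 = -13582926715/29748 ≈ -4.5660e+5)
1/(497761 + c) = 1/(497761 - 13582926715/29748) = 1/(1224467513/29748) = 29748/1224467513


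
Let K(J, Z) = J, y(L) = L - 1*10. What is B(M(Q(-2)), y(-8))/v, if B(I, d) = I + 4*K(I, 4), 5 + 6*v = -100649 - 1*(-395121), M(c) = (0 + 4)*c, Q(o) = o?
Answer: -240/294467 ≈ -0.00081503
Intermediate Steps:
y(L) = -10 + L (y(L) = L - 10 = -10 + L)
M(c) = 4*c
v = 294467/6 (v = -⅚ + (-100649 - 1*(-395121))/6 = -⅚ + (-100649 + 395121)/6 = -⅚ + (⅙)*294472 = -⅚ + 147236/3 = 294467/6 ≈ 49078.)
B(I, d) = 5*I (B(I, d) = I + 4*I = 5*I)
B(M(Q(-2)), y(-8))/v = (5*(4*(-2)))/(294467/6) = (5*(-8))*(6/294467) = -40*6/294467 = -240/294467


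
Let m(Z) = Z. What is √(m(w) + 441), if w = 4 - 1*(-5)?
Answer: 15*√2 ≈ 21.213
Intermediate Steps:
w = 9 (w = 4 + 5 = 9)
√(m(w) + 441) = √(9 + 441) = √450 = 15*√2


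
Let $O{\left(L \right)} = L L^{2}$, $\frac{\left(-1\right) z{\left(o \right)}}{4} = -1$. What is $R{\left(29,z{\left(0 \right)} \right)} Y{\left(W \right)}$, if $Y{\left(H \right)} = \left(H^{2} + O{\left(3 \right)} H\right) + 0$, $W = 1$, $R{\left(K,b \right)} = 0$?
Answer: $0$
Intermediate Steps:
$z{\left(o \right)} = 4$ ($z{\left(o \right)} = \left(-4\right) \left(-1\right) = 4$)
$O{\left(L \right)} = L^{3}$
$Y{\left(H \right)} = H^{2} + 27 H$ ($Y{\left(H \right)} = \left(H^{2} + 3^{3} H\right) + 0 = \left(H^{2} + 27 H\right) + 0 = H^{2} + 27 H$)
$R{\left(29,z{\left(0 \right)} \right)} Y{\left(W \right)} = 0 \cdot 1 \left(27 + 1\right) = 0 \cdot 1 \cdot 28 = 0 \cdot 28 = 0$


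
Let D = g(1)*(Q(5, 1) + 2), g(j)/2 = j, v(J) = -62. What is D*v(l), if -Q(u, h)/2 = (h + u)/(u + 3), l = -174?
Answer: -62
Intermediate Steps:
g(j) = 2*j
Q(u, h) = -2*(h + u)/(3 + u) (Q(u, h) = -2*(h + u)/(u + 3) = -2*(h + u)/(3 + u))
D = 1 (D = (2*1)*(2*(-1*1 - 1*5)/(3 + 5) + 2) = 2*(2*(-1 - 5)/8 + 2) = 2*(2*(1/8)*(-6) + 2) = 2*(-3/2 + 2) = 2*(1/2) = 1)
D*v(l) = 1*(-62) = -62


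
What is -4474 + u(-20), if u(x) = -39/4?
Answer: -17935/4 ≈ -4483.8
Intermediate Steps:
u(x) = -39/4 (u(x) = -39*1/4 = -39/4)
-4474 + u(-20) = -4474 - 39/4 = -17935/4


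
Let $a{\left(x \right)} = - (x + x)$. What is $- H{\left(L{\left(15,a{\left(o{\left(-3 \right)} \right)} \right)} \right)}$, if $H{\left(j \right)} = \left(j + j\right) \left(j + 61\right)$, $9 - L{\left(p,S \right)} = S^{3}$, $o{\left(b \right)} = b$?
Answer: $-60444$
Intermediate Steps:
$a{\left(x \right)} = - 2 x$
$L{\left(p,S \right)} = 9 - S^{3}$
$H{\left(j \right)} = 2 j \left(61 + j\right)$
$- H{\left(L{\left(15,a{\left(o{\left(-3 \right)} \right)} \right)} \right)} = - 2 \left(9 - \left(\left(-2\right) \left(-3\right)\right)^{3}\right) \left(61 + \left(9 - \left(\left(-2\right) \left(-3\right)\right)^{3}\right)\right) = - 2 \left(9 - 6^{3}\right) \left(61 + \left(9 - 6^{3}\right)\right) = - 2 \left(9 - 216\right) \left(61 + \left(9 - 216\right)\right) = - 2 \left(-207\right) \left(61 - 207\right) = - 2 \left(-207\right) \left(-146\right) = \left(-1\right) 60444 = -60444$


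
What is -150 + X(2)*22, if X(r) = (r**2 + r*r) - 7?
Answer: -128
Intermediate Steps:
X(r) = -7 + 2*r**2 (X(r) = (r**2 + r**2) - 7 = 2*r**2 - 7 = -7 + 2*r**2)
-150 + X(2)*22 = -150 + (-7 + 2*2**2)*22 = -150 + (-7 + 2*4)*22 = -150 + (-7 + 8)*22 = -150 + 1*22 = -150 + 22 = -128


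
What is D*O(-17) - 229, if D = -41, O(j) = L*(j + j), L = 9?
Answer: 12317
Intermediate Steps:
O(j) = 18*j (O(j) = 9*(j + j) = 9*(2*j) = 18*j)
D*O(-17) - 229 = -738*(-17) - 229 = -41*(-306) - 229 = 12546 - 229 = 12317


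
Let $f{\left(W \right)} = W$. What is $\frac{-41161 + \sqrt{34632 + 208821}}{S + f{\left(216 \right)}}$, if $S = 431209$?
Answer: $- \frac{41161}{431425} + \frac{\sqrt{243453}}{431425} \approx -0.094263$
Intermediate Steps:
$\frac{-41161 + \sqrt{34632 + 208821}}{S + f{\left(216 \right)}} = \frac{-41161 + \sqrt{34632 + 208821}}{431209 + 216} = \frac{-41161 + \sqrt{243453}}{431425} = \left(-41161 + \sqrt{243453}\right) \frac{1}{431425} = - \frac{41161}{431425} + \frac{\sqrt{243453}}{431425}$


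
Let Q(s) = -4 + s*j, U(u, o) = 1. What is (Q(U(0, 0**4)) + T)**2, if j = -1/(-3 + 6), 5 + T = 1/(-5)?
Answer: 20449/225 ≈ 90.884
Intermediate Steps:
T = -26/5 (T = -5 + 1/(-5) = -5 - 1/5 = -26/5 ≈ -5.2000)
j = -1/3 ≈ -0.33333
Q(s) = -4 - s/3 (Q(s) = -4 + s*(-1/3) = -4 - s/3)
(Q(U(0, 0**4)) + T)**2 = ((-4 - 1/3*1) - 26/5)**2 = ((-4 - 1/3) - 26/5)**2 = (-13/3 - 26/5)**2 = (-143/15)**2 = 20449/225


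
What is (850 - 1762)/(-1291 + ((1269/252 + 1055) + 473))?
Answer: -8512/2259 ≈ -3.7680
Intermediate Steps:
(850 - 1762)/(-1291 + ((1269/252 + 1055) + 473)) = -912/(-1291 + ((1269*(1/252) + 1055) + 473)) = -912/(-1291 + ((141/28 + 1055) + 473)) = -912/(-1291 + (29681/28 + 473)) = -912/(-1291 + 42925/28) = -912/6777/28 = -912*28/6777 = -8512/2259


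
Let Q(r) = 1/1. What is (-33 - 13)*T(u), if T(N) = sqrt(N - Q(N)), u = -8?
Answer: -138*I ≈ -138.0*I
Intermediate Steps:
Q(r) = 1
T(N) = sqrt(-1 + N) (T(N) = sqrt(N - 1*1) = sqrt(N - 1) = sqrt(-1 + N))
(-33 - 13)*T(u) = (-33 - 13)*sqrt(-1 - 8) = -138*I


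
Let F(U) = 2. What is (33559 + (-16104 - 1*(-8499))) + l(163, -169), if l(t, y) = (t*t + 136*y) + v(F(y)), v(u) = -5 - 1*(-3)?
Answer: 29537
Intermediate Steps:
v(u) = -2 (v(u) = -5 + 3 = -2)
l(t, y) = -2 + t**2 + 136*y (l(t, y) = (t*t + 136*y) - 2 = (t**2 + 136*y) - 2 = -2 + t**2 + 136*y)
(33559 + (-16104 - 1*(-8499))) + l(163, -169) = (33559 + (-16104 - 1*(-8499))) + (-2 + 163**2 + 136*(-169)) = (33559 + (-16104 + 8499)) + (-2 + 26569 - 22984) = (33559 - 7605) + 3583 = 25954 + 3583 = 29537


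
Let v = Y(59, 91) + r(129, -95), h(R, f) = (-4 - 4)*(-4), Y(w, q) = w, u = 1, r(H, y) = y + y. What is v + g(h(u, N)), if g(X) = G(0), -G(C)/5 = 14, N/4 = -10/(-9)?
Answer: -201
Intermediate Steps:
N = 40/9 (N = 4*(-10/(-9)) = 4*(-10*(-⅑)) = 4*(10/9) = 40/9 ≈ 4.4444)
r(H, y) = 2*y
G(C) = -70 (G(C) = -5*14 = -70)
h(R, f) = 32 (h(R, f) = -8*(-4) = 32)
g(X) = -70
v = -131 (v = 59 + 2*(-95) = 59 - 190 = -131)
v + g(h(u, N)) = -131 - 70 = -201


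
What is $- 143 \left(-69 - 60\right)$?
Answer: $18447$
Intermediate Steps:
$- 143 \left(-69 - 60\right) = \left(-143\right) \left(-129\right) = 18447$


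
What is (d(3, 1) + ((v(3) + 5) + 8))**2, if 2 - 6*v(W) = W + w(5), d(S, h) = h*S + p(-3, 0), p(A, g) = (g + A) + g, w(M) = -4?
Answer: 729/4 ≈ 182.25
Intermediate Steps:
p(A, g) = A + 2*g (p(A, g) = (A + g) + g = A + 2*g)
d(S, h) = -3 + S*h (d(S, h) = h*S + (-3 + 2*0) = S*h + (-3 + 0) = S*h - 3 = -3 + S*h)
v(W) = 1 - W/6 (v(W) = 1/3 - (W - 4)/6 = 1/3 - (-4 + W)/6 = 1/3 + (2/3 - W/6) = 1 - W/6)
(d(3, 1) + ((v(3) + 5) + 8))**2 = ((-3 + 3*1) + (((1 - 1/6*3) + 5) + 8))**2 = ((-3 + 3) + (((1 - 1/2) + 5) + 8))**2 = (0 + ((1/2 + 5) + 8))**2 = (0 + (11/2 + 8))**2 = (0 + 27/2)**2 = (27/2)**2 = 729/4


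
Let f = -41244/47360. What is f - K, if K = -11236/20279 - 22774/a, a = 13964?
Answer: 1101494191421/838200829760 ≈ 1.3141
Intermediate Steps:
f = -10311/11840 (f = -41244*1/47360 = -10311/11840 ≈ -0.87086)
K = -309366725/141587978 (K = -11236/20279 - 22774/13964 = -11236*1/20279 - 22774*1/13964 = -11236/20279 - 11387/6982 = -309366725/141587978 ≈ -2.1850)
f - K = -10311/11840 - 1*(-309366725/141587978) = -10311/11840 + 309366725/141587978 = 1101494191421/838200829760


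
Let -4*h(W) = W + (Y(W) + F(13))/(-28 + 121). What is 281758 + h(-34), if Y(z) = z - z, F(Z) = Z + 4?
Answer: 104817121/372 ≈ 2.8177e+5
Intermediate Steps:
F(Z) = 4 + Z
Y(z) = 0
h(W) = -17/372 - W/4 (h(W) = -(W + (0 + (4 + 13))/(-28 + 121))/4 = -(W + (0 + 17)/93)/4 = -(W + 17*(1/93))/4 = -(W + 17/93)/4 = -(17/93 + W)/4 = -17/372 - W/4)
281758 + h(-34) = 281758 + (-17/372 - ¼*(-34)) = 281758 + (-17/372 + 17/2) = 281758 + 3145/372 = 104817121/372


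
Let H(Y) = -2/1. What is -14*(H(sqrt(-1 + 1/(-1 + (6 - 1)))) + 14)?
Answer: -168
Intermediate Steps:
H(Y) = -2 (H(Y) = -2*1 = -2)
-14*(H(sqrt(-1 + 1/(-1 + (6 - 1)))) + 14) = -14*(-2 + 14) = -14*12 = -168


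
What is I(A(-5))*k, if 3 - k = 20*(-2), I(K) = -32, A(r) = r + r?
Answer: -1376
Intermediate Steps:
A(r) = 2*r
k = 43 (k = 3 - 20*(-2) = 3 - 1*(-40) = 3 + 40 = 43)
I(A(-5))*k = -32*43 = -1376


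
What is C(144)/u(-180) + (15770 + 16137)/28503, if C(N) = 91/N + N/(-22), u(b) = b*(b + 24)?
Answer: 157657281271/140864106240 ≈ 1.1192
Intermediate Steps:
u(b) = b*(24 + b)
C(N) = 91/N - N/22 (C(N) = 91/N + N*(-1/22) = 91/N - N/22)
C(144)/u(-180) + (15770 + 16137)/28503 = (91/144 - 1/22*144)/((-180*(24 - 180))) + (15770 + 16137)/28503 = (91*(1/144) - 72/11)/((-180*(-156))) + 31907*(1/28503) = (91/144 - 72/11)/28080 + 31907/28503 = -9367/1584*1/28080 + 31907/28503 = -9367/44478720 + 31907/28503 = 157657281271/140864106240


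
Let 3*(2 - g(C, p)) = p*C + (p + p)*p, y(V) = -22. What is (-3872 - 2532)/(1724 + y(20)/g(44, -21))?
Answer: -51232/13781 ≈ -3.7176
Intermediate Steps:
g(C, p) = 2 - 2*p²/3 - C*p/3 (g(C, p) = 2 - (p*C + (p + p)*p)/3 = 2 - (C*p + (2*p)*p)/3 = 2 - (C*p + 2*p²)/3 = 2 - (2*p² + C*p)/3 = 2 + (-2*p²/3 - C*p/3) = 2 - 2*p²/3 - C*p/3)
(-3872 - 2532)/(1724 + y(20)/g(44, -21)) = (-3872 - 2532)/(1724 - 22/(2 - ⅔*(-21)² - ⅓*44*(-21))) = -6404/(1724 - 22/(2 - ⅔*441 + 308)) = -6404/(1724 - 22/(2 - 294 + 308)) = -6404/(1724 - 22/16) = -6404/(1724 - 22*1/16) = -6404/(1724 - 11/8) = -6404/13781/8 = -6404*8/13781 = -51232/13781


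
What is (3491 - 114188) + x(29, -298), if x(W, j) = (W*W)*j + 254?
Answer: -361061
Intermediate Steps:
x(W, j) = 254 + j*W**2 (x(W, j) = W**2*j + 254 = j*W**2 + 254 = 254 + j*W**2)
(3491 - 114188) + x(29, -298) = (3491 - 114188) + (254 - 298*29**2) = -110697 + (254 - 298*841) = -110697 + (254 - 250618) = -110697 - 250364 = -361061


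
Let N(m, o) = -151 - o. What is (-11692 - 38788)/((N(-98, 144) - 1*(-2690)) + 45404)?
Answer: -50480/47799 ≈ -1.0561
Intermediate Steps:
(-11692 - 38788)/((N(-98, 144) - 1*(-2690)) + 45404) = (-11692 - 38788)/(((-151 - 1*144) - 1*(-2690)) + 45404) = -50480/(((-151 - 144) + 2690) + 45404) = -50480/((-295 + 2690) + 45404) = -50480/(2395 + 45404) = -50480/47799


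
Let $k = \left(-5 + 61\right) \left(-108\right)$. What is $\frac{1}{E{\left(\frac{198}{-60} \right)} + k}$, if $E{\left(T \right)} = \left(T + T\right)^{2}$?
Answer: $- \frac{25}{150111} \approx -0.00016654$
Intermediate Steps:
$E{\left(T \right)} = 4 T^{2}$ ($E{\left(T \right)} = \left(2 T\right)^{2} = 4 T^{2}$)
$k = -6048$ ($k = 56 \left(-108\right) = -6048$)
$\frac{1}{E{\left(\frac{198}{-60} \right)} + k} = \frac{1}{4 \left(\frac{198}{-60}\right)^{2} - 6048} = \frac{1}{4 \left(198 \left(- \frac{1}{60}\right)\right)^{2} - 6048} = \frac{1}{4 \left(- \frac{33}{10}\right)^{2} - 6048} = \frac{1}{4 \cdot \frac{1089}{100} - 6048} = \frac{1}{\frac{1089}{25} - 6048} = \frac{1}{- \frac{150111}{25}} = - \frac{25}{150111}$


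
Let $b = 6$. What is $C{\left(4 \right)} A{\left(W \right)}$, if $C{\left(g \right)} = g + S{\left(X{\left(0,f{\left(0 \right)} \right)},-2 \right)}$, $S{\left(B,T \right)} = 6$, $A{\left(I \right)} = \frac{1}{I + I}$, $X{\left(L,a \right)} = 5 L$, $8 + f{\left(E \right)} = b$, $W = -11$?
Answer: $- \frac{5}{11} \approx -0.45455$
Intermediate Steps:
$f{\left(E \right)} = -2$ ($f{\left(E \right)} = -8 + 6 = -2$)
$A{\left(I \right)} = \frac{1}{2 I}$
$C{\left(g \right)} = 6 + g$ ($C{\left(g \right)} = g + 6 = 6 + g$)
$C{\left(4 \right)} A{\left(W \right)} = \left(6 + 4\right) \frac{1}{2 \left(-11\right)} = 10 \cdot \frac{1}{2} \left(- \frac{1}{11}\right) = 10 \left(- \frac{1}{22}\right) = - \frac{5}{11}$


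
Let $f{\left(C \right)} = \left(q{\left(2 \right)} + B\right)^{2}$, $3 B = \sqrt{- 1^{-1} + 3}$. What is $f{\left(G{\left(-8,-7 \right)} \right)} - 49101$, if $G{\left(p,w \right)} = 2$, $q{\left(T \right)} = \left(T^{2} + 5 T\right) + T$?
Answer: $- \frac{439603}{9} + \frac{32 \sqrt{2}}{3} \approx -48830.0$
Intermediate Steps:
$q{\left(T \right)} = T^{2} + 6 T$
$B = \frac{\sqrt{2}}{3}$ ($B = \frac{\sqrt{- 1^{-1} + 3}}{3} = \frac{\sqrt{\left(-1\right) 1 + 3}}{3} = \frac{\sqrt{-1 + 3}}{3} = \frac{\sqrt{2}}{3} \approx 0.4714$)
$f{\left(C \right)} = \left(16 + \frac{\sqrt{2}}{3}\right)^{2}$ ($f{\left(C \right)} = \left(2 \left(6 + 2\right) + \frac{\sqrt{2}}{3}\right)^{2} = \left(2 \cdot 8 + \frac{\sqrt{2}}{3}\right)^{2} = \left(16 + \frac{\sqrt{2}}{3}\right)^{2}$)
$f{\left(G{\left(-8,-7 \right)} \right)} - 49101 = \frac{\left(48 + \sqrt{2}\right)^{2}}{9} - 49101 = -49101 + \frac{\left(48 + \sqrt{2}\right)^{2}}{9}$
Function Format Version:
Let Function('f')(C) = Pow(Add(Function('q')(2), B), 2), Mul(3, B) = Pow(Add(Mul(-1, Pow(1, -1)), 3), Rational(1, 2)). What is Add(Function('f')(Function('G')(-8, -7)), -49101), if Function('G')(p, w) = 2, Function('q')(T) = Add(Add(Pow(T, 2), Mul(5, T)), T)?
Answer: Add(Rational(-439603, 9), Mul(Rational(32, 3), Pow(2, Rational(1, 2)))) ≈ -48830.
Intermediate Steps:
Function('q')(T) = Add(Pow(T, 2), Mul(6, T))
B = Mul(Rational(1, 3), Pow(2, Rational(1, 2))) (B = Mul(Rational(1, 3), Pow(Add(Mul(-1, Pow(1, -1)), 3), Rational(1, 2))) = Mul(Rational(1, 3), Pow(Add(Mul(-1, 1), 3), Rational(1, 2))) = Mul(Rational(1, 3), Pow(Add(-1, 3), Rational(1, 2))) = Mul(Rational(1, 3), Pow(2, Rational(1, 2))) ≈ 0.47140)
Function('f')(C) = Pow(Add(16, Mul(Rational(1, 3), Pow(2, Rational(1, 2)))), 2) (Function('f')(C) = Pow(Add(Mul(2, Add(6, 2)), Mul(Rational(1, 3), Pow(2, Rational(1, 2)))), 2) = Pow(Add(Mul(2, 8), Mul(Rational(1, 3), Pow(2, Rational(1, 2)))), 2) = Pow(Add(16, Mul(Rational(1, 3), Pow(2, Rational(1, 2)))), 2))
Add(Function('f')(Function('G')(-8, -7)), -49101) = Add(Mul(Rational(1, 9), Pow(Add(48, Pow(2, Rational(1, 2))), 2)), -49101) = Add(-49101, Mul(Rational(1, 9), Pow(Add(48, Pow(2, Rational(1, 2))), 2)))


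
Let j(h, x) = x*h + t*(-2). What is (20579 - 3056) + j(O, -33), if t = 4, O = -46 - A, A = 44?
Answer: 20485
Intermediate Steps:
O = -90 (O = -46 - 1*44 = -46 - 44 = -90)
j(h, x) = -8 + h*x (j(h, x) = x*h + 4*(-2) = h*x - 8 = -8 + h*x)
(20579 - 3056) + j(O, -33) = (20579 - 3056) + (-8 - 90*(-33)) = 17523 + (-8 + 2970) = 17523 + 2962 = 20485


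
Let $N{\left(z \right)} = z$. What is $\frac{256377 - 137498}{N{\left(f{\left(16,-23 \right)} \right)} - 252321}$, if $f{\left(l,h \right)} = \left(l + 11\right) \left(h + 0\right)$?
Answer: $- \frac{118879}{252942} \approx -0.46999$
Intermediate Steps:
$f{\left(l,h \right)} = h \left(11 + l\right)$ ($f{\left(l,h \right)} = \left(11 + l\right) h = h \left(11 + l\right)$)
$\frac{256377 - 137498}{N{\left(f{\left(16,-23 \right)} \right)} - 252321} = \frac{256377 - 137498}{- 23 \left(11 + 16\right) - 252321} = \frac{118879}{\left(-23\right) 27 - 252321} = \frac{118879}{-621 - 252321} = \frac{118879}{-252942} = 118879 \left(- \frac{1}{252942}\right) = - \frac{118879}{252942}$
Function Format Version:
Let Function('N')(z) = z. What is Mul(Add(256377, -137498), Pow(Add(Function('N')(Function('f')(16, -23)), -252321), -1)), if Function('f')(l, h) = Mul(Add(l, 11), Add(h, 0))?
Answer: Rational(-118879, 252942) ≈ -0.46999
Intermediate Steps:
Function('f')(l, h) = Mul(h, Add(11, l)) (Function('f')(l, h) = Mul(Add(11, l), h) = Mul(h, Add(11, l)))
Mul(Add(256377, -137498), Pow(Add(Function('N')(Function('f')(16, -23)), -252321), -1)) = Mul(Add(256377, -137498), Pow(Add(Mul(-23, Add(11, 16)), -252321), -1)) = Mul(118879, Pow(Add(Mul(-23, 27), -252321), -1)) = Mul(118879, Pow(Add(-621, -252321), -1)) = Mul(118879, Pow(-252942, -1)) = Mul(118879, Rational(-1, 252942)) = Rational(-118879, 252942)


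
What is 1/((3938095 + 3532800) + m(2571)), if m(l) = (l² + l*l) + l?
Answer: 1/20693548 ≈ 4.8324e-8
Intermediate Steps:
m(l) = l + 2*l² (m(l) = (l² + l²) + l = 2*l² + l = l + 2*l²)
1/((3938095 + 3532800) + m(2571)) = 1/((3938095 + 3532800) + 2571*(1 + 2*2571)) = 1/(7470895 + 2571*(1 + 5142)) = 1/(7470895 + 2571*5143) = 1/(7470895 + 13222653) = 1/20693548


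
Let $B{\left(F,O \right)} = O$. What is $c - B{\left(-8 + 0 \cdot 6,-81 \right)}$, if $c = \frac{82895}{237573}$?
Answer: $\frac{19326308}{237573} \approx 81.349$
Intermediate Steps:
$c = \frac{82895}{237573}$ ($c = 82895 \cdot \frac{1}{237573} = \frac{82895}{237573} \approx 0.34892$)
$c - B{\left(-8 + 0 \cdot 6,-81 \right)} = \frac{82895}{237573} - -81 = \frac{82895}{237573} + 81 = \frac{19326308}{237573}$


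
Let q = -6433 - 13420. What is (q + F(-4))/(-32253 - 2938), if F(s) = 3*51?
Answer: 19700/35191 ≈ 0.55980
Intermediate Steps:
F(s) = 153
q = -19853
(q + F(-4))/(-32253 - 2938) = (-19853 + 153)/(-32253 - 2938) = -19700/(-35191) = -19700*(-1/35191) = 19700/35191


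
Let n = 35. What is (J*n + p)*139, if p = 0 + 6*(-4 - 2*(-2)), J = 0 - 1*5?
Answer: -24325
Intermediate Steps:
J = -5 (J = 0 - 5 = -5)
p = 0 (p = 0 + 6*(-4 + 4) = 0 + 6*0 = 0 + 0 = 0)
(J*n + p)*139 = (-5*35 + 0)*139 = (-175 + 0)*139 = -175*139 = -24325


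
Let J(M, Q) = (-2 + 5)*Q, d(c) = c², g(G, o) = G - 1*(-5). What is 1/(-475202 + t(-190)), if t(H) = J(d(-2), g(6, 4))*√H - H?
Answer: -237506/112818303527 - 33*I*√190/225636607054 ≈ -2.1052e-6 - 2.016e-9*I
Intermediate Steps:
g(G, o) = 5 + G (g(G, o) = G + 5 = 5 + G)
J(M, Q) = 3*Q
t(H) = -H + 33*√H (t(H) = (3*(5 + 6))*√H - H = (3*11)*√H - H = 33*√H - H = -H + 33*√H)
1/(-475202 + t(-190)) = 1/(-475202 + (-1*(-190) + 33*√(-190))) = 1/(-475202 + (190 + 33*(I*√190))) = 1/(-475202 + (190 + 33*I*√190)) = 1/(-475012 + 33*I*√190)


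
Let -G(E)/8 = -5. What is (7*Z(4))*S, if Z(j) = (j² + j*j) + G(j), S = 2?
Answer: 1008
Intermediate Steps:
G(E) = 40 (G(E) = -8*(-5) = 40)
Z(j) = 40 + 2*j² (Z(j) = (j² + j*j) + 40 = (j² + j²) + 40 = 2*j² + 40 = 40 + 2*j²)
(7*Z(4))*S = (7*(40 + 2*4²))*2 = (7*(40 + 2*16))*2 = (7*(40 + 32))*2 = (7*72)*2 = 504*2 = 1008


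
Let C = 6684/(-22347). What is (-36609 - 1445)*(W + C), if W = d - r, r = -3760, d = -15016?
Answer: 3190758337288/7449 ≈ 4.2835e+8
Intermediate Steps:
C = -2228/7449 (C = 6684*(-1/22347) = -2228/7449 ≈ -0.29910)
W = -11256 (W = -15016 - 1*(-3760) = -15016 + 3760 = -11256)
(-36609 - 1445)*(W + C) = (-36609 - 1445)*(-11256 - 2228/7449) = -38054*(-83848172/7449) = 3190758337288/7449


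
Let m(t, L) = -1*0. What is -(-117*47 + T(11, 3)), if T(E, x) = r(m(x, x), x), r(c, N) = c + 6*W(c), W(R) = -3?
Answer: 5517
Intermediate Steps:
m(t, L) = 0
r(c, N) = -18 + c (r(c, N) = c + 6*(-3) = c - 18 = -18 + c)
T(E, x) = -18 (T(E, x) = -18 + 0 = -18)
-(-117*47 + T(11, 3)) = -(-117*47 - 18) = -(-5499 - 18) = -1*(-5517) = 5517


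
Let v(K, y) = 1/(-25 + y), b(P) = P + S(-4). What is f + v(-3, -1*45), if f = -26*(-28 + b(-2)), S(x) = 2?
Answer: 50959/70 ≈ 727.99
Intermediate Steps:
b(P) = 2 + P (b(P) = P + 2 = 2 + P)
f = 728 (f = -26*(-28 + (2 - 2)) = -26*(-28 + 0) = -26*(-28) = 728)
f + v(-3, -1*45) = 728 + 1/(-25 - 1*45) = 728 + 1/(-25 - 45) = 728 + 1/(-70) = 728 - 1/70 = 50959/70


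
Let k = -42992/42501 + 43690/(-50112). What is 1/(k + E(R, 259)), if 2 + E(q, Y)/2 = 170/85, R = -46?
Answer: -354968352/668547299 ≈ -0.53095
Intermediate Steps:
E(q, Y) = 0 (E(q, Y) = -4 + 2*(170/85) = -4 + 2*(170*(1/85)) = -4 + 2*2 = -4 + 4 = 0)
k = -668547299/354968352 (k = -42992*1/42501 + 43690*(-1/50112) = -42992/42501 - 21845/25056 = -668547299/354968352 ≈ -1.8834)
1/(k + E(R, 259)) = 1/(-668547299/354968352 + 0) = 1/(-668547299/354968352) = -354968352/668547299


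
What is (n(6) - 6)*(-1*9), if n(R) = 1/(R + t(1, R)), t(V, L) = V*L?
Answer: 213/4 ≈ 53.250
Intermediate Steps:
t(V, L) = L*V
n(R) = 1/(2*R) (n(R) = 1/(R + R*1) = 1/(R + R) = 1/(2*R))
(n(6) - 6)*(-1*9) = ((½)/6 - 6)*(-1*9) = ((½)*(⅙) - 6)*(-9) = (1/12 - 6)*(-9) = -71/12*(-9) = 213/4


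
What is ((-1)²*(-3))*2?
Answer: -6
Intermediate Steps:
((-1)²*(-3))*2 = (1*(-3))*2 = -3*2 = -6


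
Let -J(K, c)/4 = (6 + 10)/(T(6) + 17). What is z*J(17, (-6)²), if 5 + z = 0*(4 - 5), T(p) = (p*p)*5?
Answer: 320/197 ≈ 1.6244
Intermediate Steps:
T(p) = 5*p² (T(p) = p²*5 = 5*p²)
z = -5 (z = -5 + 0*(4 - 5) = -5 + 0*(-1) = -5 + 0 = -5)
J(K, c) = -64/197 (J(K, c) = -4*(6 + 10)/(5*6² + 17) = -64/(5*36 + 17) = -64/(180 + 17) = -64/197)
z*J(17, (-6)²) = -5*(-64/197) = 320/197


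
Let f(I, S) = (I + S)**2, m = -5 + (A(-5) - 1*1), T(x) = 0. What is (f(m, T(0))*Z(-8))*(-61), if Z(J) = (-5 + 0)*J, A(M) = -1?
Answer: -119560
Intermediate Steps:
Z(J) = -5*J
m = -7 (m = -5 + (-1 - 1*1) = -5 + (-1 - 1) = -5 - 2 = -7)
(f(m, T(0))*Z(-8))*(-61) = ((-7 + 0)**2*(-5*(-8)))*(-61) = ((-7)**2*40)*(-61) = (49*40)*(-61) = 1960*(-61) = -119560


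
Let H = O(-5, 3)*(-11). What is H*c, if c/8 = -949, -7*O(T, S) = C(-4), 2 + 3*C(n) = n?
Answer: 167024/7 ≈ 23861.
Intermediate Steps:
C(n) = -⅔ + n/3
O(T, S) = 2/7 (O(T, S) = -(-⅔ + (⅓)*(-4))/7 = -(-⅔ - 4/3)/7 = -⅐*(-2) = 2/7)
H = -22/7 (H = (2/7)*(-11) = -22/7 ≈ -3.1429)
c = -7592 (c = 8*(-949) = -7592)
H*c = -22/7*(-7592) = 167024/7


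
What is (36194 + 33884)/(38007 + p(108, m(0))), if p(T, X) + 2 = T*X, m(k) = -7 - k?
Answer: 70078/37249 ≈ 1.8813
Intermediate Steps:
p(T, X) = -2 + T*X
(36194 + 33884)/(38007 + p(108, m(0))) = (36194 + 33884)/(38007 + (-2 + 108*(-7 - 1*0))) = 70078/(38007 + (-2 + 108*(-7 + 0))) = 70078/(38007 + (-2 + 108*(-7))) = 70078/(38007 + (-2 - 756)) = 70078/(38007 - 758) = 70078/37249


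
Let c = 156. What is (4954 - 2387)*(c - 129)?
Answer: 69309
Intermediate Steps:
(4954 - 2387)*(c - 129) = (4954 - 2387)*(156 - 129) = 2567*27 = 69309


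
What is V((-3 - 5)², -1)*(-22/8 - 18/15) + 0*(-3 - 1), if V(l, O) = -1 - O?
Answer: 0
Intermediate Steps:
V((-3 - 5)², -1)*(-22/8 - 18/15) + 0*(-3 - 1) = (-1 - 1*(-1))*(-22/8 - 18/15) + 0*(-3 - 1) = (-1 + 1)*(-22*⅛ - 18*1/15) + 0*(-4) = 0*(-11/4 - 6/5) + 0 = 0*(-79/20) + 0 = 0 + 0 = 0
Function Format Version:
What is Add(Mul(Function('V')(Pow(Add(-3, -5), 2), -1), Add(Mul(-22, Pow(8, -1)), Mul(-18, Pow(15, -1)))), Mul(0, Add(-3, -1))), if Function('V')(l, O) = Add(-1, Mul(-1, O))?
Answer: 0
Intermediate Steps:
Add(Mul(Function('V')(Pow(Add(-3, -5), 2), -1), Add(Mul(-22, Pow(8, -1)), Mul(-18, Pow(15, -1)))), Mul(0, Add(-3, -1))) = Add(Mul(Add(-1, Mul(-1, -1)), Add(Mul(-22, Pow(8, -1)), Mul(-18, Pow(15, -1)))), Mul(0, Add(-3, -1))) = Add(Mul(Add(-1, 1), Add(Mul(-22, Rational(1, 8)), Mul(-18, Rational(1, 15)))), Mul(0, -4)) = Add(Mul(0, Add(Rational(-11, 4), Rational(-6, 5))), 0) = Add(Mul(0, Rational(-79, 20)), 0) = Add(0, 0) = 0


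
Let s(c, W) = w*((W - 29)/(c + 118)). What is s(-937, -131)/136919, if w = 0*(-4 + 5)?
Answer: 0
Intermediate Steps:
w = 0 (w = 0*1 = 0)
s(c, W) = 0 (s(c, W) = 0*((W - 29)/(c + 118)) = 0*((-29 + W)/(118 + c)) = 0)
s(-937, -131)/136919 = 0/136919 = 0*(1/136919) = 0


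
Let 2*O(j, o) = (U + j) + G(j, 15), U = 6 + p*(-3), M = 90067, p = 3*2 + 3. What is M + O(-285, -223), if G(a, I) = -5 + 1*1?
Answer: 89912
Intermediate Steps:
p = 9 (p = 6 + 3 = 9)
G(a, I) = -4 (G(a, I) = -5 + 1 = -4)
U = -21 (U = 6 + 9*(-3) = 6 - 27 = -21)
O(j, o) = -25/2 + j/2 (O(j, o) = ((-21 + j) - 4)/2 = (-25 + j)/2 = -25/2 + j/2)
M + O(-285, -223) = 90067 + (-25/2 + (½)*(-285)) = 90067 + (-25/2 - 285/2) = 90067 - 155 = 89912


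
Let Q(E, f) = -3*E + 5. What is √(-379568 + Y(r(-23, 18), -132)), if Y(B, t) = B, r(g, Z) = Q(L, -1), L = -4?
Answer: I*√379551 ≈ 616.08*I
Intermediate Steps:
Q(E, f) = 5 - 3*E
r(g, Z) = 17 (r(g, Z) = 5 - 3*(-4) = 5 + 12 = 17)
√(-379568 + Y(r(-23, 18), -132)) = √(-379568 + 17) = √(-379551) = I*√379551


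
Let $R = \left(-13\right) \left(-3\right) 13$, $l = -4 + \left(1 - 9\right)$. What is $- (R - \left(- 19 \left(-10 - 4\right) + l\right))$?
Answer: $-253$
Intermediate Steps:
$l = -12$ ($l = -4 + \left(1 - 9\right) = -4 - 8 = -12$)
$R = 507$ ($R = 39 \cdot 13 = 507$)
$- (R - \left(- 19 \left(-10 - 4\right) + l\right)) = - (507 - \left(- 19 \left(-10 - 4\right) - 12\right)) = - (507 - \left(\left(-19\right) \left(-14\right) - 12\right)) = - (507 - \left(266 - 12\right)) = - (507 - 254) = \left(-1\right) 253 = -253$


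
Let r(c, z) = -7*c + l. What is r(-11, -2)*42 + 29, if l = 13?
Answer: 3809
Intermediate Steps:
r(c, z) = 13 - 7*c (r(c, z) = -7*c + 13 = 13 - 7*c)
r(-11, -2)*42 + 29 = (13 - 7*(-11))*42 + 29 = (13 + 77)*42 + 29 = 90*42 + 29 = 3780 + 29 = 3809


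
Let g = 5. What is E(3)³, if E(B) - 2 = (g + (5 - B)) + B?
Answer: 1728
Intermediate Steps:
E(B) = 12 (E(B) = 2 + ((5 + (5 - B)) + B) = 2 + ((10 - B) + B) = 2 + 10 = 12)
E(3)³ = 12³ = 1728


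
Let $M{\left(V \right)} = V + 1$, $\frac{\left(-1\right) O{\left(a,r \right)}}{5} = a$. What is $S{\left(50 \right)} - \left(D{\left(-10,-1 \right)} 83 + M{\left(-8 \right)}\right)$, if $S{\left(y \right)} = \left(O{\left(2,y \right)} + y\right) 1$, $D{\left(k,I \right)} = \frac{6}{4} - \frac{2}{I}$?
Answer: $- \frac{487}{2} \approx -243.5$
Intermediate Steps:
$D{\left(k,I \right)} = \frac{3}{2} - \frac{2}{I}$ ($D{\left(k,I \right)} = 6 \cdot \frac{1}{4} - \frac{2}{I} = \frac{3}{2} - \frac{2}{I}$)
$O{\left(a,r \right)} = - 5 a$
$M{\left(V \right)} = 1 + V$
$S{\left(y \right)} = -10 + y$ ($S{\left(y \right)} = \left(\left(-5\right) 2 + y\right) 1 = \left(-10 + y\right) 1 = -10 + y$)
$S{\left(50 \right)} - \left(D{\left(-10,-1 \right)} 83 + M{\left(-8 \right)}\right) = \left(-10 + 50\right) - \left(\left(\frac{3}{2} - \frac{2}{-1}\right) 83 + \left(1 - 8\right)\right) = 40 - \left(\left(\frac{3}{2} - -2\right) 83 - 7\right) = 40 - \left(\left(\frac{3}{2} + 2\right) 83 - 7\right) = 40 - \left(\frac{7}{2} \cdot 83 - 7\right) = 40 - \left(\frac{581}{2} - 7\right) = 40 - \frac{567}{2} = - \frac{487}{2}$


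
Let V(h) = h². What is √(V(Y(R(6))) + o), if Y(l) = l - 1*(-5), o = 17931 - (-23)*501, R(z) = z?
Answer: 65*√7 ≈ 171.97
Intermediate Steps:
o = 29454 (o = 17931 - 1*(-11523) = 17931 + 11523 = 29454)
Y(l) = 5 + l (Y(l) = l + 5 = 5 + l)
√(V(Y(R(6))) + o) = √((5 + 6)² + 29454) = √(11² + 29454) = √(121 + 29454) = √29575 = 65*√7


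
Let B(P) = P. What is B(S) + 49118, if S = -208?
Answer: 48910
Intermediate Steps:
B(S) + 49118 = -208 + 49118 = 48910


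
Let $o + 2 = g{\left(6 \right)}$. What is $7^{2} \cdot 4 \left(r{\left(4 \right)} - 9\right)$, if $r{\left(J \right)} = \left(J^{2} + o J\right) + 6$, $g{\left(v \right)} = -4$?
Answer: $-2156$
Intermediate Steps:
$o = -6$ ($o = -2 - 4 = -6$)
$r{\left(J \right)} = 6 + J^{2} - 6 J$ ($r{\left(J \right)} = \left(J^{2} - 6 J\right) + 6 = 6 + J^{2} - 6 J$)
$7^{2} \cdot 4 \left(r{\left(4 \right)} - 9\right) = 7^{2} \cdot 4 \left(\left(6 + 4^{2} - 24\right) - 9\right) = 49 \cdot 4 \left(\left(6 + 16 - 24\right) - 9\right) = 196 \left(-2 - 9\right) = 196 \left(-11\right) = -2156$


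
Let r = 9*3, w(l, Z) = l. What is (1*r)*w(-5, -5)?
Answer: -135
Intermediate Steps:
r = 27
(1*r)*w(-5, -5) = (1*27)*(-5) = 27*(-5) = -135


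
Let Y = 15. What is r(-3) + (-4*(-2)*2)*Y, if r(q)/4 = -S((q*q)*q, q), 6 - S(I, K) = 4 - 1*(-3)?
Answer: 244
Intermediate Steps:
S(I, K) = -1 (S(I, K) = 6 - (4 - 1*(-3)) = 6 - (4 + 3) = 6 - 1*7 = 6 - 7 = -1)
r(q) = 4 (r(q) = 4*(-1*(-1)) = 4*1 = 4)
r(-3) + (-4*(-2)*2)*Y = 4 + (-4*(-2)*2)*15 = 4 + (8*2)*15 = 4 + 16*15 = 4 + 240 = 244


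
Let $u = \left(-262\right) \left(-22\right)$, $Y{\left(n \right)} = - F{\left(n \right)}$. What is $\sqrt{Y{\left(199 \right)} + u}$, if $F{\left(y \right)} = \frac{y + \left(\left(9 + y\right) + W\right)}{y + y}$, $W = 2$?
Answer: $\frac{\sqrt{912877874}}{398} \approx 75.914$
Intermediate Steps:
$F{\left(y \right)} = \frac{11 + 2 y}{2 y}$ ($F{\left(y \right)} = \frac{y + \left(\left(9 + y\right) + 2\right)}{y + y} = \frac{y + \left(11 + y\right)}{2 y} = \left(11 + 2 y\right) \frac{1}{2 y} = \frac{11 + 2 y}{2 y}$)
$Y{\left(n \right)} = - \frac{\frac{11}{2} + n}{n}$
$u = 5764$
$\sqrt{Y{\left(199 \right)} + u} = \sqrt{\frac{- \frac{11}{2} - 199}{199} + 5764} = \sqrt{\frac{1}{199} \left(- \frac{409}{2}\right) + 5764} = \sqrt{- \frac{409}{398} + 5764} = \sqrt{\frac{2293663}{398}} = \frac{\sqrt{912877874}}{398}$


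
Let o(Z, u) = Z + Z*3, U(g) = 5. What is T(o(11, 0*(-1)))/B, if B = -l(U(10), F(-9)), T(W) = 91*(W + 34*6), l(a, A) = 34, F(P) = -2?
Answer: -11284/17 ≈ -663.76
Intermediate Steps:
o(Z, u) = 4*Z (o(Z, u) = Z + 3*Z = 4*Z)
T(W) = 18564 + 91*W (T(W) = 91*(W + 204) = 91*(204 + W) = 18564 + 91*W)
B = -34 (B = -1*34 = -34)
T(o(11, 0*(-1)))/B = (18564 + 91*(4*11))/(-34) = (18564 + 91*44)*(-1/34) = (18564 + 4004)*(-1/34) = 22568*(-1/34) = -11284/17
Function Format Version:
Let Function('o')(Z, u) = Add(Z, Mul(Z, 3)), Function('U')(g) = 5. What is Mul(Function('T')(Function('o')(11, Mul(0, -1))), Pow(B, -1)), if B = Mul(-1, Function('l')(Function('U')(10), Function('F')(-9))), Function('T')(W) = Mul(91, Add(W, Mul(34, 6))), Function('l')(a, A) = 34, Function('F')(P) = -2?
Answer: Rational(-11284, 17) ≈ -663.76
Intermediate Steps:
Function('o')(Z, u) = Mul(4, Z) (Function('o')(Z, u) = Add(Z, Mul(3, Z)) = Mul(4, Z))
Function('T')(W) = Add(18564, Mul(91, W)) (Function('T')(W) = Mul(91, Add(W, 204)) = Mul(91, Add(204, W)) = Add(18564, Mul(91, W)))
B = -34 (B = Mul(-1, 34) = -34)
Mul(Function('T')(Function('o')(11, Mul(0, -1))), Pow(B, -1)) = Mul(Add(18564, Mul(91, Mul(4, 11))), Pow(-34, -1)) = Mul(Add(18564, Mul(91, 44)), Rational(-1, 34)) = Mul(Add(18564, 4004), Rational(-1, 34)) = Mul(22568, Rational(-1, 34)) = Rational(-11284, 17)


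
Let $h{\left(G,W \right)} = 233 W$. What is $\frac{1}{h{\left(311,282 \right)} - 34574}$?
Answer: $\frac{1}{31132} \approx 3.2121 \cdot 10^{-5}$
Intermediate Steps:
$\frac{1}{h{\left(311,282 \right)} - 34574} = \frac{1}{233 \cdot 282 - 34574} = \frac{1}{65706 - 34574} = \frac{1}{31132}$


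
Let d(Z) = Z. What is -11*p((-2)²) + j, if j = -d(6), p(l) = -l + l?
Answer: -6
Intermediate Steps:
p(l) = 0
j = -6 (j = -1*6 = -6)
-11*p((-2)²) + j = -11*0 - 6 = 0 - 6 = -6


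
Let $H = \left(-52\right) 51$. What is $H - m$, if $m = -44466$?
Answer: $41814$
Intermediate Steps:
$H = -2652$
$H - m = -2652 - -44466 = -2652 + 44466 = 41814$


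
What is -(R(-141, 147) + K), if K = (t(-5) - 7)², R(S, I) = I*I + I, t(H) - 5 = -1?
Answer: -21765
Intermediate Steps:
t(H) = 4 (t(H) = 5 - 1 = 4)
R(S, I) = I + I² (R(S, I) = I² + I = I + I²)
K = 9 (K = (4 - 7)² = (-3)² = 9)
-(R(-141, 147) + K) = -(147*(1 + 147) + 9) = -(147*148 + 9) = -(21756 + 9) = -1*21765 = -21765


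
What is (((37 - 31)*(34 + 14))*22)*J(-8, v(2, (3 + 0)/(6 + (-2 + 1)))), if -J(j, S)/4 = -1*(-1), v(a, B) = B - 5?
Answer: -25344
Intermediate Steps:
v(a, B) = -5 + B
J(j, S) = -4 (J(j, S) = -(-4)*(-1) = -4*1 = -4)
(((37 - 31)*(34 + 14))*22)*J(-8, v(2, (3 + 0)/(6 + (-2 + 1)))) = (((37 - 31)*(34 + 14))*22)*(-4) = ((6*48)*22)*(-4) = (288*22)*(-4) = 6336*(-4) = -25344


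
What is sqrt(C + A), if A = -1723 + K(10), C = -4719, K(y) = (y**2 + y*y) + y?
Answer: 2*I*sqrt(1558) ≈ 78.943*I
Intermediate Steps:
K(y) = y + 2*y**2 (K(y) = (y**2 + y**2) + y = 2*y**2 + y = y + 2*y**2)
A = -1513 (A = -1723 + 10*(1 + 2*10) = -1723 + 10*(1 + 20) = -1723 + 10*21 = -1723 + 210 = -1513)
sqrt(C + A) = sqrt(-4719 - 1513) = sqrt(-6232) = 2*I*sqrt(1558)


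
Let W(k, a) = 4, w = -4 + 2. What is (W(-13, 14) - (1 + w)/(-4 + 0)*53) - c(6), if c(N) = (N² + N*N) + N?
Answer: -349/4 ≈ -87.250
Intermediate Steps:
w = -2
c(N) = N + 2*N² (c(N) = (N² + N²) + N = 2*N² + N = N + 2*N²)
(W(-13, 14) - (1 + w)/(-4 + 0)*53) - c(6) = (4 - (1 - 2)/(-4 + 0)*53) - 6*(1 + 2*6) = (4 - (-1/(-4))*53) - 6*(1 + 12) = (4 - (-1*(-¼))*53) - 6*13 = (4 - 53/4) - 1*78 = (4 - 1*53/4) - 78 = (4 - 53/4) - 78 = -37/4 - 78 = -349/4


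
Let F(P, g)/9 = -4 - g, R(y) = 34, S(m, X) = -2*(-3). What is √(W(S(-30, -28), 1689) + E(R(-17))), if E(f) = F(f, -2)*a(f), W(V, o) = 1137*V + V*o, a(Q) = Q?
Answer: 6*√454 ≈ 127.84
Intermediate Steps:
S(m, X) = 6
F(P, g) = -36 - 9*g (F(P, g) = 9*(-4 - g) = -36 - 9*g)
E(f) = -18*f (E(f) = (-36 - 9*(-2))*f = (-36 + 18)*f = -18*f)
√(W(S(-30, -28), 1689) + E(R(-17))) = √(6*(1137 + 1689) - 18*34) = √(6*2826 - 612) = √(16956 - 612) = √16344 = 6*√454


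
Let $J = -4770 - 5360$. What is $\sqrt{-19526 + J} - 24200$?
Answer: $-24200 + 2 i \sqrt{7414} \approx -24200.0 + 172.21 i$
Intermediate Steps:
$J = -10130$ ($J = -4770 - 5360 = -10130$)
$\sqrt{-19526 + J} - 24200 = \sqrt{-19526 - 10130} - 24200 = \sqrt{-29656} - 24200 = 2 i \sqrt{7414} - 24200 = -24200 + 2 i \sqrt{7414}$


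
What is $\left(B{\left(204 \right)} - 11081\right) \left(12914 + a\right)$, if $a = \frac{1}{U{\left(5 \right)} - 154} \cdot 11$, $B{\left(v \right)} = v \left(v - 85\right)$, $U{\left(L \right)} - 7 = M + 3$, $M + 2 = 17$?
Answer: $\frac{21981484525}{129} \approx 1.704 \cdot 10^{8}$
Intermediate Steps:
$M = 15$ ($M = -2 + 17 = 15$)
$U{\left(L \right)} = 25$ ($U{\left(L \right)} = 7 + \left(15 + 3\right) = 7 + 18 = 25$)
$B{\left(v \right)} = v \left(-85 + v\right)$
$a = - \frac{11}{129}$ ($a = \frac{1}{25 - 154} \cdot 11 = \frac{1}{-129} \cdot 11 = \left(- \frac{1}{129}\right) 11 = - \frac{11}{129} \approx -0.085271$)
$\left(B{\left(204 \right)} - 11081\right) \left(12914 + a\right) = \left(204 \left(-85 + 204\right) - 11081\right) \left(12914 - \frac{11}{129}\right) = \left(204 \cdot 119 - 11081\right) \frac{1665895}{129} = \left(24276 - 11081\right) \frac{1665895}{129} = 13195 \cdot \frac{1665895}{129} = \frac{21981484525}{129}$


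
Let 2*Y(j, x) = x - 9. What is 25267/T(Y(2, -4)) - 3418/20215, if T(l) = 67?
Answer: 510543399/1354405 ≈ 376.95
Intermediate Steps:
Y(j, x) = -9/2 + x/2 (Y(j, x) = (x - 9)/2 = (-9 + x)/2 = -9/2 + x/2)
25267/T(Y(2, -4)) - 3418/20215 = 25267/67 - 3418/20215 = 510543399/1354405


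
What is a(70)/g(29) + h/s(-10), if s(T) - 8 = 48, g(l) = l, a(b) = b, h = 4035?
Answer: 120935/1624 ≈ 74.467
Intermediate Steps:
s(T) = 56 (s(T) = 8 + 48 = 56)
a(70)/g(29) + h/s(-10) = 70/29 + 4035/56 = 120935/1624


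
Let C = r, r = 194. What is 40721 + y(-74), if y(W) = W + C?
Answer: 40841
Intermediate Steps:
C = 194
y(W) = 194 + W (y(W) = W + 194 = 194 + W)
40721 + y(-74) = 40721 + (194 - 74) = 40721 + 120 = 40841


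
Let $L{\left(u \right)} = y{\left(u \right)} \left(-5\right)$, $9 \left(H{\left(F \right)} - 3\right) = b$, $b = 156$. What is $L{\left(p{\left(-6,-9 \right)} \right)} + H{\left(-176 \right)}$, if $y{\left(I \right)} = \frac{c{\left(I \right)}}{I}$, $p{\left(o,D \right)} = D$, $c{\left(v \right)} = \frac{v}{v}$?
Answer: $\frac{188}{9} \approx 20.889$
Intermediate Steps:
$c{\left(v \right)} = 1$
$y{\left(I \right)} = \frac{1}{I}$ ($y{\left(I \right)} = 1 \frac{1}{I} = \frac{1}{I}$)
$H{\left(F \right)} = \frac{61}{3}$ ($H{\left(F \right)} = 3 + \frac{1}{9} \cdot 156 = 3 + \frac{52}{3} = \frac{61}{3}$)
$L{\left(u \right)} = - \frac{5}{u}$ ($L{\left(u \right)} = \frac{1}{u} \left(-5\right) = - \frac{5}{u}$)
$L{\left(p{\left(-6,-9 \right)} \right)} + H{\left(-176 \right)} = - \frac{5}{-9} + \frac{61}{3} = \left(-5\right) \left(- \frac{1}{9}\right) + \frac{61}{3} = \frac{5}{9} + \frac{61}{3} = \frac{188}{9}$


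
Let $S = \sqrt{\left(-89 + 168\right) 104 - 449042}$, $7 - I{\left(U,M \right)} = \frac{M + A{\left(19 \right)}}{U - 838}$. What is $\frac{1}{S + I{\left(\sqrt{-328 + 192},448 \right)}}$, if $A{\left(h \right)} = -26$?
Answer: $\frac{419 - i \sqrt{34}}{3144 - 7 i \sqrt{34} + i \sqrt{440826} \left(419 - i \sqrt{34}\right)} \approx 1.7019 \cdot 10^{-5} - 0.0015059 i$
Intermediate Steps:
$I{\left(U,M \right)} = 7 - \frac{-26 + M}{-838 + U}$ ($I{\left(U,M \right)} = 7 - \frac{M - 26}{U - 838} = 7 - \frac{-26 + M}{-838 + U}$)
$S = i \sqrt{440826}$ ($S = \sqrt{79 \cdot 104 - 449042} = \sqrt{8216 - 449042} = \sqrt{-440826} = i \sqrt{440826} \approx 663.95 i$)
$\frac{1}{S + I{\left(\sqrt{-328 + 192},448 \right)}} = \frac{1}{i \sqrt{440826} + \frac{-5840 - 448 + 7 \sqrt{-328 + 192}}{-838 + \sqrt{-328 + 192}}} = \frac{1}{i \sqrt{440826} + \frac{-5840 - 448 + 7 \sqrt{-136}}{-838 + \sqrt{-136}}} = \frac{1}{i \sqrt{440826} + \frac{-5840 - 448 + 7 \cdot 2 i \sqrt{34}}{-838 + 2 i \sqrt{34}}} = \frac{1}{i \sqrt{440826} + \frac{-5840 - 448 + 14 i \sqrt{34}}{-838 + 2 i \sqrt{34}}} = \frac{1}{i \sqrt{440826} + \frac{-6288 + 14 i \sqrt{34}}{-838 + 2 i \sqrt{34}}}$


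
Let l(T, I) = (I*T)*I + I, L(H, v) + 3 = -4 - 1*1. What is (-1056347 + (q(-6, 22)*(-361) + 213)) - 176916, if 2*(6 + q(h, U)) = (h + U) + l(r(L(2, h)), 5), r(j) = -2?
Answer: -2451299/2 ≈ -1.2257e+6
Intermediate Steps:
L(H, v) = -8 (L(H, v) = -3 + (-4 - 1*1) = -3 + (-4 - 1) = -3 - 5 = -8)
l(T, I) = I + T*I² (l(T, I) = T*I² + I = I + T*I²)
q(h, U) = -57/2 + U/2 + h/2 (q(h, U) = -6 + ((h + U) + 5*(1 + 5*(-2)))/2 = -6 + ((U + h) + 5*(1 - 10))/2 = -6 + ((U + h) + 5*(-9))/2 = -6 + ((U + h) - 45)/2 = -6 + (-45 + U + h)/2 = -6 + (-45/2 + U/2 + h/2) = -57/2 + U/2 + h/2)
(-1056347 + (q(-6, 22)*(-361) + 213)) - 176916 = (-1056347 + ((-57/2 + (½)*22 + (½)*(-6))*(-361) + 213)) - 176916 = (-1056347 + ((-57/2 + 11 - 3)*(-361) + 213)) - 176916 = (-1056347 + (-41/2*(-361) + 213)) - 176916 = (-1056347 + (14801/2 + 213)) - 176916 = (-1056347 + 15227/2) - 176916 = -2097467/2 - 176916 = -2451299/2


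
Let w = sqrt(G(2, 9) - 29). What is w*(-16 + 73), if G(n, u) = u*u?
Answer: 114*sqrt(13) ≈ 411.03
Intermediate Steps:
G(n, u) = u**2
w = 2*sqrt(13) (w = sqrt(9**2 - 29) = sqrt(81 - 29) = sqrt(52) = 2*sqrt(13) ≈ 7.2111)
w*(-16 + 73) = (2*sqrt(13))*(-16 + 73) = (2*sqrt(13))*57 = 114*sqrt(13)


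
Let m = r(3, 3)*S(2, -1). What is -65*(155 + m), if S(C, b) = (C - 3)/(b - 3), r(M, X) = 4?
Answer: -10140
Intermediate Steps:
S(C, b) = (-3 + C)/(-3 + b)
m = 1 (m = 4*((-3 + 2)/(-3 - 1)) = 4*(-1/(-4)) = 4*(-¼*(-1)) = 4*(¼) = 1)
-65*(155 + m) = -65*(155 + 1) = -65*156 = -10140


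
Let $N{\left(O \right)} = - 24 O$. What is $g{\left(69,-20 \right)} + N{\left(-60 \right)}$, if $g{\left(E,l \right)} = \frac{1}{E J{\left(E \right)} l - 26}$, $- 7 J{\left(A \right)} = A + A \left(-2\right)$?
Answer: $\frac{137378873}{95402} \approx 1440.0$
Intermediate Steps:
$J{\left(A \right)} = \frac{A}{7}$ ($J{\left(A \right)} = - \frac{A + A \left(-2\right)}{7} = - \frac{A - 2 A}{7} = - \frac{\left(-1\right) A}{7} = \frac{A}{7}$)
$g{\left(E,l \right)} = \frac{1}{-26 + \frac{l E^{2}}{7}}$ ($g{\left(E,l \right)} = \frac{1}{E \frac{E}{7} l - 26} = \frac{1}{\frac{E^{2}}{7} l - 26} = \frac{1}{\frac{l E^{2}}{7} - 26} = \frac{1}{-26 + \frac{l E^{2}}{7}}$)
$g{\left(69,-20 \right)} + N{\left(-60 \right)} = \frac{7}{-182 - 20 \cdot 69^{2}} - -1440 = \frac{7}{-182 - 95220} + 1440 = \frac{7}{-95402} + 1440 = 7 \left(- \frac{1}{95402}\right) + 1440 = - \frac{7}{95402} + 1440 = \frac{137378873}{95402}$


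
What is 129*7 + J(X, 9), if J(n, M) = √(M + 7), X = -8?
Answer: 907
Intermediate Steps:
J(n, M) = √(7 + M)
129*7 + J(X, 9) = 129*7 + √(7 + 9) = 903 + √16 = 903 + 4 = 907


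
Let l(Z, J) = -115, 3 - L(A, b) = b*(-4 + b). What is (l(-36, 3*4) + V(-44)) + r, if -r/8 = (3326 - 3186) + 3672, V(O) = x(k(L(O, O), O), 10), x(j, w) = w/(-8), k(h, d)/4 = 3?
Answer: -122449/4 ≈ -30612.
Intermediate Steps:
L(A, b) = 3 - b*(-4 + b)
k(h, d) = 12 (k(h, d) = 4*3 = 12)
x(j, w) = -w/8 (x(j, w) = w*(-⅛) = -w/8)
V(O) = -5/4 (V(O) = -⅛*10 = -5/4)
r = -30496 (r = -8*((3326 - 3186) + 3672) = -8*(140 + 3672) = -8*3812 = -30496)
(l(-36, 3*4) + V(-44)) + r = (-115 - 5/4) - 30496 = -465/4 - 30496 = -122449/4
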